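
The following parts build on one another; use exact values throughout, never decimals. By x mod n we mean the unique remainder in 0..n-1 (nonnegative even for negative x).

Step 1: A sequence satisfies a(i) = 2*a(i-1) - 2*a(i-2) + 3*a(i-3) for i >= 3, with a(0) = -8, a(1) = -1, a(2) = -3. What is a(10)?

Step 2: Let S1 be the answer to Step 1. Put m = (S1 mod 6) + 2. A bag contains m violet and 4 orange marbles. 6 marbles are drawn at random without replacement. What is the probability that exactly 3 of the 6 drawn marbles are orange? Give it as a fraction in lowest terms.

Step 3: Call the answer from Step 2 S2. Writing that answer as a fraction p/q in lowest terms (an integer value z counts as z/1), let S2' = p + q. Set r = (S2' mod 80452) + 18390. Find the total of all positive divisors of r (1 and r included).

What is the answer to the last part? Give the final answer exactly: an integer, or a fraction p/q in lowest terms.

20130

Step 1: a(3) = 2*(-3) - 2*(-1) + 3*(-8) = -28; iterating: a(3)=-28, a(4)=-53, a(5)=-59, a(6)=-96, a(7)=-233, a(8)=-451, a(9)=-724, a(10)=-1245; answer -1245
Step 2: S1 = -1245; m = 5; total draws C(9,6) = 84; favorable C(4,3)*C(5,3) = 40; P = 10/21; answer 10/21
Step 3: S2 = 10/21; threaded value p + q = 31; r = 18421; 18421 = 13^2 * 109; sigma = (1 + 13 + 169) * (1 + 109) = 183 * 110 = 20130; answer 20130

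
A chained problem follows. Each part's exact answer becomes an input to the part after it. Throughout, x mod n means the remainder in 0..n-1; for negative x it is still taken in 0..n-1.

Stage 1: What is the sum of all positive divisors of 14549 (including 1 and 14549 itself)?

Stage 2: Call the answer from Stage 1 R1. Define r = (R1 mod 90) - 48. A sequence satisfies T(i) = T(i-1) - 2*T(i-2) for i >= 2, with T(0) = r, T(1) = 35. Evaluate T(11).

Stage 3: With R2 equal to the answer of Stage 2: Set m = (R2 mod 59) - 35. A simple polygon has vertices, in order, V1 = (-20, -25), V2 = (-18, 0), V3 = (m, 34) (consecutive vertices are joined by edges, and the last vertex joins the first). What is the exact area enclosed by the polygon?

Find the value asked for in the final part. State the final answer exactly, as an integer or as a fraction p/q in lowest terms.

159

Stage 1: 14549 is prime, so its only divisors are 1 and 14549; sigma = 1 + 14549 = 14550; answer 14550
Stage 2: R1 = 14550; r = 12; T(2) = 1*(35) - 2*(12) = 11; iterating: T(2)=11, T(3)=-59, T(4)=-81, T(5)=37, T(6)=199, T(7)=125, T(8)=-273, T(9)=-523, T(10)=23, T(11)=1069; answer 1069
Stage 3: R2 = 1069; m = -28; cross terms: (-20*0 - -18*-25)=-450, (-18*34 - -28*0)=-612, (-28*-25 - -20*34)=1380; twice the area = |318| = 318; area = 159; answer 159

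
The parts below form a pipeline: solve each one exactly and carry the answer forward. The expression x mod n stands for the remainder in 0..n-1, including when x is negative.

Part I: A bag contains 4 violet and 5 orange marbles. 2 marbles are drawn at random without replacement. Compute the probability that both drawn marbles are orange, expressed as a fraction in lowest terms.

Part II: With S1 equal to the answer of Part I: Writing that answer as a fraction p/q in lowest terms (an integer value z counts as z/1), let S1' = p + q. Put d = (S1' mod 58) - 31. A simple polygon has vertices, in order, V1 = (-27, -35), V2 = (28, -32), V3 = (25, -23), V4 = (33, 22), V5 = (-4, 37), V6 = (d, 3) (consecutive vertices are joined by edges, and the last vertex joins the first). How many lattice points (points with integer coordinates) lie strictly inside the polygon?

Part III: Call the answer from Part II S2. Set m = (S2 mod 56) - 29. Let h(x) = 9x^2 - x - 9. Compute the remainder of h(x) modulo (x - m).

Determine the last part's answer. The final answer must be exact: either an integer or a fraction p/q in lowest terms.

Part I: total draws C(9,2) = 36; favorable C(5,2) = 10; P = 5/18; answer 5/18
Part II: S1 = 5/18; threaded value p + q = 23; d = -8; cross terms: (-27*-32 - 28*-35)=1844, (28*-23 - 25*-32)=156, (25*22 - 33*-23)=1309, (33*37 - -4*22)=1309, (-4*3 - -8*37)=284, (-8*-35 - -27*3)=361; twice the area = |5263| = 5263; area = 5263/2; boundary points = 1 + 3 + 1 + 1 + 2 + 19 = 27; strictly interior points = area - boundary/2 + 1 = 2619; answer 2619
Part III: S2 = 2619; m = 14; remainder = value at the root: 9*(14)^2 - 1*(14)^1 - 9 = (1764) + (-14) + (-9) = 1741; answer 1741

1741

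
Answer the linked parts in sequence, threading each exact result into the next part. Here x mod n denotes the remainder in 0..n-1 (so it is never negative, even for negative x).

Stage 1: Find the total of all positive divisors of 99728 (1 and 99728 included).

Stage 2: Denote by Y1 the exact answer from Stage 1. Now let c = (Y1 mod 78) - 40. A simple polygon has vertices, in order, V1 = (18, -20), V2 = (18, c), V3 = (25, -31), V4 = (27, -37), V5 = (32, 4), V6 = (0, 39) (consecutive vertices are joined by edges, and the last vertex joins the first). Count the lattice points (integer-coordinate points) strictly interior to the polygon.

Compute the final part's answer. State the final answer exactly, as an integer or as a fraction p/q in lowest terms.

Stage 1: 99728 = 2^4 * 23 * 271; sigma = (1 + 2 + 4 + 8 + 16) * (1 + 23) * (1 + 271) = 31 * 24 * 272 = 202368; answer 202368
Stage 2: Y1 = 202368; c = -4; cross terms: (18*-4 - 18*-20)=288, (18*-31 - 25*-4)=-458, (25*-37 - 27*-31)=-88, (27*4 - 32*-37)=1292, (32*39 - 0*4)=1248, (0*-20 - 18*39)=-702; twice the area = |1580| = 1580; area = 790; boundary points = 16 + 1 + 2 + 1 + 1 + 1 = 22; strictly interior points = area - boundary/2 + 1 = 780; answer 780

780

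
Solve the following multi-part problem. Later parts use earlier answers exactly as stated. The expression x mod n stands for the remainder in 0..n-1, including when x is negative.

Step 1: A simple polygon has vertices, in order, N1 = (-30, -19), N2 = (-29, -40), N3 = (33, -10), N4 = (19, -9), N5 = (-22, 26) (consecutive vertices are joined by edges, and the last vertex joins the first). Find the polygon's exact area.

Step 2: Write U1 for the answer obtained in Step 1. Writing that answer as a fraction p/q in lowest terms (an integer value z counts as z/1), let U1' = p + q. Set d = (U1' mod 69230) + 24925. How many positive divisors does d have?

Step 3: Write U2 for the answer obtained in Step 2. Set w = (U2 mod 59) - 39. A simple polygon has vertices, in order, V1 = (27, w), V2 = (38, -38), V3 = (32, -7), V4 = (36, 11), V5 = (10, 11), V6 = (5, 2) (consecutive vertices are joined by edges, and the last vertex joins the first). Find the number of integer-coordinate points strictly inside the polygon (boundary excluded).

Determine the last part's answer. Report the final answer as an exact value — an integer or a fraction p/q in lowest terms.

Step 1: cross terms: (-30*-40 - -29*-19)=649, (-29*-10 - 33*-40)=1610, (33*-9 - 19*-10)=-107, (19*26 - -22*-9)=296, (-22*-19 - -30*26)=1198; twice the area = |3646| = 3646; area = 1823; answer 1823
Step 2: U1 = 1823; threaded value p + q = 1824; d = 26749; 26749 = 23 * 1163; number of divisors = (1+1) * (1+1) = 4; answer 4
Step 3: U2 = 4; w = -35; cross terms: (27*-38 - 38*-35)=304, (38*-7 - 32*-38)=950, (32*11 - 36*-7)=604, (36*11 - 10*11)=286, (10*2 - 5*11)=-35, (5*-35 - 27*2)=-229; twice the area = |1880| = 1880; area = 940; boundary points = 1 + 1 + 2 + 26 + 1 + 1 = 32; strictly interior points = area - boundary/2 + 1 = 925; answer 925

925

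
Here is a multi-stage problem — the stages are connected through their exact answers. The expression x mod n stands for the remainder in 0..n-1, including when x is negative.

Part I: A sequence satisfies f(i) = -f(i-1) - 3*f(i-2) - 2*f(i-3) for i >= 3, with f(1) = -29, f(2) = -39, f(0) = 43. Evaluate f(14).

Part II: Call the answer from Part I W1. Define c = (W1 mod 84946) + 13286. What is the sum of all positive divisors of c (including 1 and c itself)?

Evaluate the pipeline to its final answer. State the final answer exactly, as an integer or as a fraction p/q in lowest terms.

98028

Part I: f(3) = -1*(-39) - 3*(-29) - 2*(43) = 40; iterating: f(3)=40, f(4)=135, f(5)=-177, f(6)=-308, f(7)=569, f(8)=709, f(9)=-1800, f(10)=-1465, f(11)=5447, f(12)=2548, f(13)=-15959, f(14)=-2579; answer -2579
Part II: W1 = -2579; c = 95653; 95653 = 41 * 2333; sigma = (1 + 41) * (1 + 2333) = 42 * 2334 = 98028; answer 98028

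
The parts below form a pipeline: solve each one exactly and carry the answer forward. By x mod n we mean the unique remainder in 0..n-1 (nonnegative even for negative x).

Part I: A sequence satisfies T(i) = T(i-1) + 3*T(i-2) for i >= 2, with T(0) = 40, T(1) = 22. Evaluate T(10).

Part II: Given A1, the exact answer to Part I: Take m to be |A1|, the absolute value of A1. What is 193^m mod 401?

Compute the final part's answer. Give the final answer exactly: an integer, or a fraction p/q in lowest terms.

Part I: T(2) = 1*(22) + 3*(40) = 142; iterating: T(2)=142, T(3)=208, T(4)=634, T(5)=1258, T(6)=3160, T(7)=6934, T(8)=16414, T(9)=37216, T(10)=86458; answer 86458
Part II: A1 = 86458; m = 86458; squarings mod 401: 193^1=193, 193^2=357, 193^4=332, 193^8=350, 193^16=195, 193^32=331, 193^64=88, 193^128=125, 193^256=387, 193^512=196, 193^1024=321, 193^2048=385, 193^4096=256, 193^8192=173, 193^16384=255, 193^32768=63, 193^65536=360; 193^86458 = 193^2 * 193^8 * 193^16 * 193^32 * 193^128 * 193^256 * 193^4096 * 193^16384 * 193^65536 = 186 (mod 401); answer 186

186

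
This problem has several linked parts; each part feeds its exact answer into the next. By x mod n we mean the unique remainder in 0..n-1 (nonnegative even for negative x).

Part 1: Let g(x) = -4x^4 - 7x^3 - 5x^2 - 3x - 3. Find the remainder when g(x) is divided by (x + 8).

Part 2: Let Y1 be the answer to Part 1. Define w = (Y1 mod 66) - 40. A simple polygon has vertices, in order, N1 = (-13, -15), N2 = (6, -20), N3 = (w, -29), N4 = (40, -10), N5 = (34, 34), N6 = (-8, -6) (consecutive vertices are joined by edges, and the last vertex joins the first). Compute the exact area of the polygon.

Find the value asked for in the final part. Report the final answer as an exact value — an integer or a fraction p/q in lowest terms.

1548

Part 1: remainder = value at the root: -4*(-8)^4 - 7*(-8)^3 - 5*(-8)^2 - 3*(-8)^1 - 3 = (-16384) + (3584) + (-320) + (24) + (-3) = -13099; answer -13099
Part 2: Y1 = -13099; w = -5; cross terms: (-13*-20 - 6*-15)=350, (6*-29 - -5*-20)=-274, (-5*-10 - 40*-29)=1210, (40*34 - 34*-10)=1700, (34*-6 - -8*34)=68, (-8*-15 - -13*-6)=42; twice the area = |3096| = 3096; area = 1548; answer 1548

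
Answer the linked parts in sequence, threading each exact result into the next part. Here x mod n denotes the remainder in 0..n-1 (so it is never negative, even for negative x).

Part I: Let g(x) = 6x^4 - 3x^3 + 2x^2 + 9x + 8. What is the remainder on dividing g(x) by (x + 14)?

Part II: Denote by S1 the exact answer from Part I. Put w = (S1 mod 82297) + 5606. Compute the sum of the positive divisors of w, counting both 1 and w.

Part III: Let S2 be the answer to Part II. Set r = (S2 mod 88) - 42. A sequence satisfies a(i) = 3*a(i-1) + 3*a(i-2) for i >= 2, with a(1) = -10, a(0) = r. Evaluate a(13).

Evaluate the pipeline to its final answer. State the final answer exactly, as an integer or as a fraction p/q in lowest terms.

Part I: remainder = value at the root: 6*(-14)^4 - 3*(-14)^3 + 2*(-14)^2 + 9*(-14)^1 + 8 = (230496) + (8232) + (392) + (-126) + (8) = 239002; answer 239002
Part II: S1 = 239002; w = 80014; 80014 = 2 * 11 * 3637; sigma = (1 + 2) * (1 + 11) * (1 + 3637) = 3 * 12 * 3638 = 130968; answer 130968
Part III: S2 = 130968; r = -18; a(2) = 3*(-10) + 3*(-18) = -84; iterating: a(2)=-84, a(3)=-282, a(4)=-1098, a(5)=-4140, a(6)=-15714, a(7)=-59562, a(8)=-225828, a(9)=-856170, a(10)=-3245994, a(11)=-12306492, a(12)=-46657458, a(13)=-176891850; answer -176891850

-176891850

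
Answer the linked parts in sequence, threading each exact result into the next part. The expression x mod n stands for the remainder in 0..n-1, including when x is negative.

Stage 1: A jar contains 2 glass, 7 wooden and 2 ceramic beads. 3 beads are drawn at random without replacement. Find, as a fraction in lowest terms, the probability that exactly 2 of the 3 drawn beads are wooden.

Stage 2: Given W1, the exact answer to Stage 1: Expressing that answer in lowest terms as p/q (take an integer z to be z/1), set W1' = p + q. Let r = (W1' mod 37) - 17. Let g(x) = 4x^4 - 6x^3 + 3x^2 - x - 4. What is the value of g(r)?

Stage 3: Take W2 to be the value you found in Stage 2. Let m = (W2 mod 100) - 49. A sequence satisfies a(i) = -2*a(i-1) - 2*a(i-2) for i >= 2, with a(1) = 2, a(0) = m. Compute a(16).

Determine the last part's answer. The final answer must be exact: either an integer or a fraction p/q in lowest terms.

Stage 1: total draws C(11,3) = 165; favorable C(7,2)*C(4,1) = 84; P = 28/55; answer 28/55
Stage 2: W1 = 28/55; threaded value p + q = 83; r = -8; 4*(-8)^4 - 6*(-8)^3 + 3*(-8)^2 - 1*(-8)^1 - 4 = (16384) + (3072) + (192) + (8) + (-4) = 19652; answer 19652
Stage 3: W2 = 19652; m = 3; a(2) = -2*(2) - 2*(3) = -10; iterating: a(2)=-10, a(3)=16, a(4)=-12, a(5)=-8, a(6)=40, a(7)=-64, a(8)=48, a(9)=32, a(10)=-160, a(11)=256, a(12)=-192, a(13)=-128, a(14)=640, a(15)=-1024, a(16)=768; answer 768

768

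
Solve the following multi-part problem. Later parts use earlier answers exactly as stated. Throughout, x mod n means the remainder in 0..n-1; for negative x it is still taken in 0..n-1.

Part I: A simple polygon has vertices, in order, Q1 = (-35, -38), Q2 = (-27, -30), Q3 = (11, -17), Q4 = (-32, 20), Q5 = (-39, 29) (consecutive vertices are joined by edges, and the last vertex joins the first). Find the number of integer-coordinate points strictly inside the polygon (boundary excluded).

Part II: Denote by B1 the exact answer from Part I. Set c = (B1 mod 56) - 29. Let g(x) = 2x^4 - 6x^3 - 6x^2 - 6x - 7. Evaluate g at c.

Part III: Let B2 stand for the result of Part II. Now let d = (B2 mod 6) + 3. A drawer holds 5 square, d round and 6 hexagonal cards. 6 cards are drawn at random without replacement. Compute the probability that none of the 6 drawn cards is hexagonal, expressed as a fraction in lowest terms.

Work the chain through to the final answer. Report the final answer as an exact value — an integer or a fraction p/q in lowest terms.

143/2261

Part I: cross terms: (-35*-30 - -27*-38)=24, (-27*-17 - 11*-30)=789, (11*20 - -32*-17)=-324, (-32*29 - -39*20)=-148, (-39*-38 - -35*29)=2497; twice the area = |2838| = 2838; area = 1419; boundary points = 8 + 1 + 1 + 1 + 1 = 12; strictly interior points = area - boundary/2 + 1 = 1414; answer 1414
Part II: B1 = 1414; c = -15; 2*(-15)^4 - 6*(-15)^3 - 6*(-15)^2 - 6*(-15)^1 - 7 = (101250) + (20250) + (-1350) + (90) + (-7) = 120233; answer 120233
Part III: B2 = 120233; d = 8; total draws C(19,6) = 27132; favorable C(13,6) = 1716; P = 143/2261; answer 143/2261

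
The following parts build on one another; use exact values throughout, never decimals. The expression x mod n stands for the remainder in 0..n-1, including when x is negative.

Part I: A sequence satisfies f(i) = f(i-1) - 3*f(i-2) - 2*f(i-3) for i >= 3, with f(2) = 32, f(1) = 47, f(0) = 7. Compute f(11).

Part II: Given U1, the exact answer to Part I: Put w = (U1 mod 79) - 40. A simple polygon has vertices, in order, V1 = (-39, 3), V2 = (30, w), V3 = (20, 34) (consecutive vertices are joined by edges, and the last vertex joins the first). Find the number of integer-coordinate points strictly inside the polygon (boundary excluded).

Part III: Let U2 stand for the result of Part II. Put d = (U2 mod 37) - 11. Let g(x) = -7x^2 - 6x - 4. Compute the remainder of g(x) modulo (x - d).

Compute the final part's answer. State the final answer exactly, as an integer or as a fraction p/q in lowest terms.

Part I: f(3) = 1*(32) - 3*(47) - 2*(7) = -123; iterating: f(3)=-123, f(4)=-313, f(5)=-8, f(6)=1177, f(7)=1827, f(8)=-1688, f(9)=-9523, f(10)=-8113, f(11)=23832; answer 23832
Part II: U1 = 23832; w = 13; cross terms: (-39*13 - 30*3)=-597, (30*34 - 20*13)=760, (20*3 - -39*34)=1386; twice the area = |1549| = 1549; area = 1549/2; boundary points = 1 + 1 + 1 = 3; strictly interior points = area - boundary/2 + 1 = 774; answer 774
Part III: U2 = 774; d = 23; remainder = value at the root: -7*(23)^2 - 6*(23)^1 - 4 = (-3703) + (-138) + (-4) = -3845; answer -3845

-3845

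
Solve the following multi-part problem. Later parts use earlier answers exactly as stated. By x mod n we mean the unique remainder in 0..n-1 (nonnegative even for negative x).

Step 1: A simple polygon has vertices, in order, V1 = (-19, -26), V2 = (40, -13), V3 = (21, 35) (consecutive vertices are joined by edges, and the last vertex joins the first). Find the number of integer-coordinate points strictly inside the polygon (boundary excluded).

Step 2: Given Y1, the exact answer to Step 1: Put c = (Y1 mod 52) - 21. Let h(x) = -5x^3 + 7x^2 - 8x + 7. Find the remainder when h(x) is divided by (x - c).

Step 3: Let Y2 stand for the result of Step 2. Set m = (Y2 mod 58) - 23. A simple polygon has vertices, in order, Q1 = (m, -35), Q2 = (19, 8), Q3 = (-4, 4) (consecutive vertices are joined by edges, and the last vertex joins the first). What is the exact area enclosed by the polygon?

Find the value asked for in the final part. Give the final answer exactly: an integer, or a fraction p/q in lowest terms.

Step 1: cross terms: (-19*-13 - 40*-26)=1287, (40*35 - 21*-13)=1673, (21*-26 - -19*35)=119; twice the area = |3079| = 3079; area = 3079/2; boundary points = 1 + 1 + 1 = 3; strictly interior points = area - boundary/2 + 1 = 1539; answer 1539
Step 2: Y1 = 1539; c = 10; remainder = value at the root: -5*(10)^3 + 7*(10)^2 - 8*(10)^1 + 7 = (-5000) + (700) + (-80) + (7) = -4373; answer -4373
Step 3: Y2 = -4373; m = 12; cross terms: (12*8 - 19*-35)=761, (19*4 - -4*8)=108, (-4*-35 - 12*4)=92; twice the area = |961| = 961; area = 961/2; answer 961/2

961/2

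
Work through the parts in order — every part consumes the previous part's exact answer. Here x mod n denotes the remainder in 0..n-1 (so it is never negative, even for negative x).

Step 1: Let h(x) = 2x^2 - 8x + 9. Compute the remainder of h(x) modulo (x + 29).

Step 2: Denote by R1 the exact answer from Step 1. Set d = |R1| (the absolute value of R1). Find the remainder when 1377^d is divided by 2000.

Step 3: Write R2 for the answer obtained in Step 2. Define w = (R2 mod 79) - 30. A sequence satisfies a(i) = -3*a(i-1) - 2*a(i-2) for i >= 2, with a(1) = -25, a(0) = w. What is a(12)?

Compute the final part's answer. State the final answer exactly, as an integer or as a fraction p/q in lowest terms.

28683

Step 1: remainder = value at the root: 2*(-29)^2 - 8*(-29)^1 + 9 = (1682) + (232) + (9) = 1923; answer 1923
Step 2: R1 = 1923; d = 1923; squarings mod 2000: 1377^1=1377, 1377^2=129, 1377^4=641, 1377^8=881, 1377^16=161, 1377^32=1921, 1377^64=241, 1377^128=81, 1377^256=561, 1377^512=721, 1377^1024=1841; 1377^1923 = 1377^1 * 1377^2 * 1377^128 * 1377^256 * 1377^512 * 1377^1024 = 1233 (mod 2000); answer 1233
Step 3: R2 = 1233; w = 18; a(2) = -3*(-25) - 2*(18) = 39; iterating: a(2)=39, a(3)=-67, a(4)=123, a(5)=-235, a(6)=459, a(7)=-907, a(8)=1803, a(9)=-3595, a(10)=7179, a(11)=-14347, a(12)=28683; answer 28683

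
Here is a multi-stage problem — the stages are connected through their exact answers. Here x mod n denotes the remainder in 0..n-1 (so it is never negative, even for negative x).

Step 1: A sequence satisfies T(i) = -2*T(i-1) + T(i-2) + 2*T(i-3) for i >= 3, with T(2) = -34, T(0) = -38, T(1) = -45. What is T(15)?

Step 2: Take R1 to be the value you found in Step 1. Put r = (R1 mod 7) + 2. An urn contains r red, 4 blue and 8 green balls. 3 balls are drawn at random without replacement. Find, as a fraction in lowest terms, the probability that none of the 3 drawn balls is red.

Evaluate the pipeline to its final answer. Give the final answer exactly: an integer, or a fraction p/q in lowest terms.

Step 1: T(3) = -2*(-34) + 1*(-45) + 2*(-38) = -53; iterating: T(3)=-53, T(4)=-18, T(5)=-85, T(6)=46, T(7)=-213, T(8)=302, T(9)=-725, T(10)=1326, T(11)=-2773, T(12)=5422, T(13)=-10965, T(14)=21806, T(15)=-43733; answer -43733
Step 2: R1 = -43733; r = 5; total draws C(17,3) = 680; favorable C(12,3) = 220; P = 11/34; answer 11/34

11/34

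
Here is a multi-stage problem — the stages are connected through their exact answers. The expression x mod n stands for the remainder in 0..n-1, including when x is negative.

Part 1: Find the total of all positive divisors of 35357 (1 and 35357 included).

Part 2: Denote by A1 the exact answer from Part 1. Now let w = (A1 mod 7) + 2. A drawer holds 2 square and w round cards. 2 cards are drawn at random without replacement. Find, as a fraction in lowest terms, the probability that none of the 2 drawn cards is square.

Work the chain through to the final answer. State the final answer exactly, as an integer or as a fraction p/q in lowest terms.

7/12

Part 1: 35357 = 7 * 5051; sigma = (1 + 7) * (1 + 5051) = 8 * 5052 = 40416; answer 40416
Part 2: A1 = 40416; w = 7; total draws C(9,2) = 36; favorable C(7,2) = 21; P = 7/12; answer 7/12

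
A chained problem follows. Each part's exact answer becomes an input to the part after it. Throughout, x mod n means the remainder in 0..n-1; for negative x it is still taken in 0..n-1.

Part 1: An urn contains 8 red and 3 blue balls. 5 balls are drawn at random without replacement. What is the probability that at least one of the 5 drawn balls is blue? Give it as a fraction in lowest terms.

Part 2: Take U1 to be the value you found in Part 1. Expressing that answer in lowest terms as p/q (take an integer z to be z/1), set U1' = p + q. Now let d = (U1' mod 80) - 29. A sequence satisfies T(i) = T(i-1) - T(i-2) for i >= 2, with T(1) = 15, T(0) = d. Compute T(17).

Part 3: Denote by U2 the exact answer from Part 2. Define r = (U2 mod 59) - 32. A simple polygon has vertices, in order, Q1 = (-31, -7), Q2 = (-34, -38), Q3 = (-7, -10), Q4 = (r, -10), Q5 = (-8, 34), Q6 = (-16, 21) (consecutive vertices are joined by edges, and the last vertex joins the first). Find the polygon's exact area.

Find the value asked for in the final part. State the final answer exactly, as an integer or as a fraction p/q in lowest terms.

Part 1: total draws C(11,5) = 462; complement C(8,5) = 56; favorable 462 - 56 = 406; P = 29/33; answer 29/33
Part 2: U1 = 29/33; threaded value p + q = 62; d = 33; T(2) = 1*(15) - 1*(33) = -18; iterating: T(2)=-18, T(3)=-33, T(4)=-15, T(5)=18, T(6)=33, T(7)=15, T(8)=-18, T(9)=-33, T(10)=-15, T(11)=18, T(12)=33, T(13)=15, T(14)=-18, T(15)=-33, T(16)=-15, T(17)=18; answer 18
Part 3: U2 = 18; r = -14; cross terms: (-31*-38 - -34*-7)=940, (-34*-10 - -7*-38)=74, (-7*-10 - -14*-10)=-70, (-14*34 - -8*-10)=-556, (-8*21 - -16*34)=376, (-16*-7 - -31*21)=763; twice the area = |1527| = 1527; area = 1527/2; answer 1527/2

1527/2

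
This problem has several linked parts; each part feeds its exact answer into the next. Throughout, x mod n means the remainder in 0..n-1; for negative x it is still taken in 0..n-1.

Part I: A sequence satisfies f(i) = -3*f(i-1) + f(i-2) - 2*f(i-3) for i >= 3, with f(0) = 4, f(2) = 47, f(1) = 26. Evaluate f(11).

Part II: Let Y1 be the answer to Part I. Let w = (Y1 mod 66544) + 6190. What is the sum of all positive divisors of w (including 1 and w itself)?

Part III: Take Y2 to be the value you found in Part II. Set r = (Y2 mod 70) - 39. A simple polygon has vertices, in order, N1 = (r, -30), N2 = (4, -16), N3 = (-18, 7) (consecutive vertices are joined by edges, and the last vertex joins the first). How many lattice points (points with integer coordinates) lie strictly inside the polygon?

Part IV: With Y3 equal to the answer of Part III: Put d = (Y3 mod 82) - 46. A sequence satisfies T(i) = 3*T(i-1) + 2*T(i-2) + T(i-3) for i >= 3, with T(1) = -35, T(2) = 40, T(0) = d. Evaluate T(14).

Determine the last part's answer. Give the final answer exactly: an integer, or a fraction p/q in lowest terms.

119157162

Part I: f(3) = -3*(47) + 1*(26) - 2*(4) = -123; iterating: f(3)=-123, f(4)=364, f(5)=-1309, f(6)=4537, f(7)=-15648, f(8)=54099, f(9)=-187019, f(10)=646452, f(11)=-2234573; answer -2234573
Part II: Y1 = -2234573; w = 34113; 34113 = 3 * 83 * 137; sigma = (1 + 3) * (1 + 83) * (1 + 137) = 4 * 84 * 138 = 46368; answer 46368
Part III: Y2 = 46368; r = -11; cross terms: (-11*-16 - 4*-30)=296, (4*7 - -18*-16)=-260, (-18*-30 - -11*7)=617; twice the area = |653| = 653; area = 653/2; boundary points = 1 + 1 + 1 = 3; strictly interior points = area - boundary/2 + 1 = 326; answer 326
Part IV: Y3 = 326; d = 34; T(3) = 3*(40) + 2*(-35) + 1*(34) = 84; iterating: T(3)=84, T(4)=297, T(5)=1099, T(6)=3975, T(7)=14420, T(8)=52309, T(9)=189742, T(10)=688264, T(11)=2496585, T(12)=9056025, T(13)=32849509, T(14)=119157162; answer 119157162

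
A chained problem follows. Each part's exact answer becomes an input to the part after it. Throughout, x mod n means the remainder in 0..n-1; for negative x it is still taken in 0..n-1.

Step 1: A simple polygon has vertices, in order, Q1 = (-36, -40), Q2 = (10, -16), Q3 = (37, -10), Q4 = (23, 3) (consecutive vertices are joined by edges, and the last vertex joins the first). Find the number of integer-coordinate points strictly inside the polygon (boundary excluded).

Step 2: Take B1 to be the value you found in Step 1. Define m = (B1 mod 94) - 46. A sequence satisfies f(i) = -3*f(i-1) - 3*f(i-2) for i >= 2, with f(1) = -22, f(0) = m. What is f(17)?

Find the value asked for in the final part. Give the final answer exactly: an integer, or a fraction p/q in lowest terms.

-538002

Step 1: cross terms: (-36*-16 - 10*-40)=976, (10*-10 - 37*-16)=492, (37*3 - 23*-10)=341, (23*-40 - -36*3)=-812; twice the area = |997| = 997; area = 997/2; boundary points = 2 + 3 + 1 + 1 = 7; strictly interior points = area - boundary/2 + 1 = 496; answer 496
Step 2: B1 = 496; m = -20; f(2) = -3*(-22) - 3*(-20) = 126; iterating: f(2)=126, f(3)=-312, f(4)=558, f(5)=-738, f(6)=540, f(7)=594, f(8)=-3402, f(9)=8424, f(10)=-15066, f(11)=19926, f(12)=-14580, f(13)=-16038, f(14)=91854, f(15)=-227448, f(16)=406782, f(17)=-538002; answer -538002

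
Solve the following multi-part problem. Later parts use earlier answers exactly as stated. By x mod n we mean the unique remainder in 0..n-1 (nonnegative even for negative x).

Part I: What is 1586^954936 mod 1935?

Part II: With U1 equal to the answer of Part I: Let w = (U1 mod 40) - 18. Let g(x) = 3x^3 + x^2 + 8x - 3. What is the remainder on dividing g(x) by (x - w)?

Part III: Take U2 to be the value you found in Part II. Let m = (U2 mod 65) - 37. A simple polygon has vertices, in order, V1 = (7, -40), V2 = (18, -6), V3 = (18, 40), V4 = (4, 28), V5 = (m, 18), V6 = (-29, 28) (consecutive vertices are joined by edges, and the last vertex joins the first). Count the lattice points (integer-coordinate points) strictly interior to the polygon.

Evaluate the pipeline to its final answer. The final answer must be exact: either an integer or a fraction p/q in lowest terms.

Part I: squarings mod 1935: 1586^1=1586, 1586^2=1831, 1586^4=1141, 1586^8=1561, 1586^16=556, 1586^32=1471, 1586^64=511, 1586^128=1831, 1586^256=1141, 1586^512=1561, 1586^1024=556, 1586^2048=1471, 1586^4096=511, 1586^8192=1831, 1586^16384=1141, 1586^32768=1561, 1586^65536=556, 1586^131072=1471, 1586^262144=511, 1586^524288=1831; 1586^954936 = 1586^8 * 1586^16 * 1586^32 * 1586^512 * 1586^4096 * 1586^32768 * 1586^131072 * 1586^262144 * 1586^524288 = 1036 (mod 1935); answer 1036
Part II: U1 = 1036; w = 18; remainder = value at the root: 3*(18)^3 + 1*(18)^2 + 8*(18)^1 - 3 = (17496) + (324) + (144) + (-3) = 17961; answer 17961
Part III: U2 = 17961; m = -16; cross terms: (7*-6 - 18*-40)=678, (18*40 - 18*-6)=828, (18*28 - 4*40)=344, (4*18 - -16*28)=520, (-16*28 - -29*18)=74, (-29*-40 - 7*28)=964; twice the area = |3408| = 3408; area = 1704; boundary points = 1 + 46 + 2 + 10 + 1 + 4 = 64; strictly interior points = area - boundary/2 + 1 = 1673; answer 1673

1673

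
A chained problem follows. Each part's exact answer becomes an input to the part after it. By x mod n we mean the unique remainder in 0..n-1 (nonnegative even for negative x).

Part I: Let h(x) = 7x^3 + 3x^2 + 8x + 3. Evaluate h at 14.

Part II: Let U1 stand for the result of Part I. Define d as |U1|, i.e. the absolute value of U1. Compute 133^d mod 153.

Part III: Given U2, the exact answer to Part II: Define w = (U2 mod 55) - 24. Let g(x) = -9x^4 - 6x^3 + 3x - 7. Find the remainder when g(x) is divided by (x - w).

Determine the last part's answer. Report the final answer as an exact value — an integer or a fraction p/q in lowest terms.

-196963

Part I: 7*(14)^3 + 3*(14)^2 + 8*(14)^1 + 3 = (19208) + (588) + (112) + (3) = 19911; answer 19911
Part II: U1 = 19911; d = 19911; squarings mod 153: 133^1=133, 133^2=94, 133^4=115, 133^8=67, 133^16=52, 133^32=103, 133^64=52, 133^128=103, 133^256=52, 133^512=103, 133^1024=52, 133^2048=103, 133^4096=52, 133^8192=103, 133^16384=52; 133^19911 = 133^1 * 133^2 * 133^4 * 133^64 * 133^128 * 133^256 * 133^1024 * 133^2048 * 133^16384 = 91 (mod 153); answer 91
Part III: U2 = 91; w = 12; remainder = value at the root: -9*(12)^4 - 6*(12)^3 + 3*(12)^1 - 7 = (-186624) + (-10368) + (36) + (-7) = -196963; answer -196963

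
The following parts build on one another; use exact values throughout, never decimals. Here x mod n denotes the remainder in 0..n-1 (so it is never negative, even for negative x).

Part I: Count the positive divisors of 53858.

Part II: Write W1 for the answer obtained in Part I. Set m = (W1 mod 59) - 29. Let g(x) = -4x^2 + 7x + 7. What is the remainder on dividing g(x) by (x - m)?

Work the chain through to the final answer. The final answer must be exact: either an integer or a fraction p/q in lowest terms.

Part I: 53858 = 2 * 7 * 3847; number of divisors = (1+1) * (1+1) * (1+1) = 8; answer 8
Part II: W1 = 8; m = -21; remainder = value at the root: -4*(-21)^2 + 7*(-21)^1 + 7 = (-1764) + (-147) + (7) = -1904; answer -1904

-1904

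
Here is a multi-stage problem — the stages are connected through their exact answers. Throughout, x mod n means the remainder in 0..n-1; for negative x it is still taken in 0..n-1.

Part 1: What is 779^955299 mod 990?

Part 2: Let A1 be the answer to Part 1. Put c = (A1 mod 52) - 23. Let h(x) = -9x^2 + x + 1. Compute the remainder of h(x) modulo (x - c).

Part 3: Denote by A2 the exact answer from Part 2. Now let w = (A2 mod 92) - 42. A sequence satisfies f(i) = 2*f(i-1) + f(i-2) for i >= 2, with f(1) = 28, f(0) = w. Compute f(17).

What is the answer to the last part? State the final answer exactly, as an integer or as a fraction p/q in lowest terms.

41714764

Part 1: squarings mod 990: 779^1=779, 779^2=961, 779^4=841, 779^8=421, 779^16=31, 779^32=961, 779^64=841, 779^128=421, 779^256=31, 779^512=961, 779^1024=841, 779^2048=421, 779^4096=31, 779^8192=961, 779^16384=841, 779^32768=421, 779^65536=31, 779^131072=961, 779^262144=841, 779^524288=421; 779^955299 = 779^1 * 779^2 * 779^32 * 779^128 * 779^256 * 779^512 * 779^4096 * 779^32768 * 779^131072 * 779^262144 * 779^524288 = 269 (mod 990); answer 269
Part 2: A1 = 269; c = -14; remainder = value at the root: -9*(-14)^2 + 1*(-14)^1 + 1 = (-1764) + (-14) + (1) = -1777; answer -1777
Part 3: A2 = -1777; w = 21; f(2) = 2*(28) + 1*(21) = 77; iterating: f(2)=77, f(3)=182, f(4)=441, f(5)=1064, f(6)=2569, f(7)=6202, f(8)=14973, f(9)=36148, f(10)=87269, f(11)=210686, f(12)=508641, f(13)=1227968, f(14)=2964577, f(15)=7157122, f(16)=17278821, f(17)=41714764; answer 41714764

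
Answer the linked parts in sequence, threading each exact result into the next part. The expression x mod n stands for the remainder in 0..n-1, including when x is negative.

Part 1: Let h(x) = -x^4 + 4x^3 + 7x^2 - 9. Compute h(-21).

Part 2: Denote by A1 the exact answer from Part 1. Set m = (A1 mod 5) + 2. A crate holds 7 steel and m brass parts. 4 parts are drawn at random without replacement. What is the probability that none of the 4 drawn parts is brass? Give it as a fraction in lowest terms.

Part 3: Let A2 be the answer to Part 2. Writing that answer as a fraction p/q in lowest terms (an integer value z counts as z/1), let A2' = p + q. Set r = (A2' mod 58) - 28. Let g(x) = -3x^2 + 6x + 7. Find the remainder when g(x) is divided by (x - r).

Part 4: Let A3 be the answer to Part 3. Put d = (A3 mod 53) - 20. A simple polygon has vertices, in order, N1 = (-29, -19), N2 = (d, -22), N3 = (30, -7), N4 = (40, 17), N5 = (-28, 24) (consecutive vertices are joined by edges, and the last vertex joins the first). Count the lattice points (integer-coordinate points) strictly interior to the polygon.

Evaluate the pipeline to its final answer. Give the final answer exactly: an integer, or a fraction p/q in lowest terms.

Part 1: -1*(-21)^4 + 4*(-21)^3 + 7*(-21)^2 - 9 = (-194481) + (-37044) + (3087) + (-9) = -228447; answer -228447
Part 2: A1 = -228447; m = 5; total draws C(12,4) = 495; favorable C(7,4) = 35; P = 7/99; answer 7/99
Part 3: A2 = 7/99; threaded value p + q = 106; r = 20; remainder = value at the root: -3*(20)^2 + 6*(20)^1 + 7 = (-1200) + (120) + (7) = -1073; answer -1073
Part 4: A3 = -1073; d = 20; cross terms: (-29*-22 - 20*-19)=1018, (20*-7 - 30*-22)=520, (30*17 - 40*-7)=790, (40*24 - -28*17)=1436, (-28*-19 - -29*24)=1228; twice the area = |4992| = 4992; area = 2496; boundary points = 1 + 5 + 2 + 1 + 1 = 10; strictly interior points = area - boundary/2 + 1 = 2492; answer 2492

2492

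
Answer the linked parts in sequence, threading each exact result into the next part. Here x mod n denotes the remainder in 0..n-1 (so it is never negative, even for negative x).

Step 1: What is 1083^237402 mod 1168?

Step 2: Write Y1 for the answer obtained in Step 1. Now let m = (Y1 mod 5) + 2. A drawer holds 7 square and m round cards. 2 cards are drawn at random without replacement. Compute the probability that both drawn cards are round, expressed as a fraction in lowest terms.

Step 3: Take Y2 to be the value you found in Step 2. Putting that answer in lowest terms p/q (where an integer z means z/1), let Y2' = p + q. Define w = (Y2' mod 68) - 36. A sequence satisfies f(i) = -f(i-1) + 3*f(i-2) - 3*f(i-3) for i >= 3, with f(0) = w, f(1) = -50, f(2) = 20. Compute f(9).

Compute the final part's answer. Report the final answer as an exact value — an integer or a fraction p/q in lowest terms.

-42230

Step 1: squarings mod 1168: 1083^1=1083, 1083^2=217, 1083^4=369, 1083^8=673, 1083^16=913, 1083^32=785, 1083^64=689, 1083^128=513, 1083^256=369, 1083^512=673, 1083^1024=913, 1083^2048=785, 1083^4096=689, 1083^8192=513, 1083^16384=369, 1083^32768=673, 1083^65536=913, 1083^131072=785; 1083^237402 = 1083^2 * 1083^8 * 1083^16 * 1083^64 * 1083^256 * 1083^512 * 1083^1024 * 1083^2048 * 1083^4096 * 1083^32768 * 1083^65536 * 1083^131072 = 729 (mod 1168); answer 729
Step 2: Y1 = 729; m = 6; total draws C(13,2) = 78; favorable C(6,2) = 15; P = 5/26; answer 5/26
Step 3: Y2 = 5/26; threaded value p + q = 31; w = -5; f(3) = -1*(20) + 3*(-50) - 3*(-5) = -155; iterating: f(3)=-155, f(4)=365, f(5)=-890, f(6)=2450, f(7)=-6215, f(8)=16235, f(9)=-42230; answer -42230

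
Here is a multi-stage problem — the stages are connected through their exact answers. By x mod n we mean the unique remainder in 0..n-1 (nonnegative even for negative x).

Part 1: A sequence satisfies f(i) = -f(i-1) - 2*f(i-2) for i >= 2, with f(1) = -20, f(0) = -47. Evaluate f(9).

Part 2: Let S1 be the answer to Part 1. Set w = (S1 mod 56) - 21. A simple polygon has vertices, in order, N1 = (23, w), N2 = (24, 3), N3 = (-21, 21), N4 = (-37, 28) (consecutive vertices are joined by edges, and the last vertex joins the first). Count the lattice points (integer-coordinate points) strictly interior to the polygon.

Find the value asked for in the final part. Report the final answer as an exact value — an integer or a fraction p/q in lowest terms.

543

Part 1: f(2) = -1*(-20) - 2*(-47) = 114; iterating: f(2)=114, f(3)=-74, f(4)=-154, f(5)=302, f(6)=6, f(7)=-610, f(8)=598, f(9)=622; answer 622
Part 2: S1 = 622; w = -15; cross terms: (23*3 - 24*-15)=429, (24*21 - -21*3)=567, (-21*28 - -37*21)=189, (-37*-15 - 23*28)=-89; twice the area = |1096| = 1096; area = 548; boundary points = 1 + 9 + 1 + 1 = 12; strictly interior points = area - boundary/2 + 1 = 543; answer 543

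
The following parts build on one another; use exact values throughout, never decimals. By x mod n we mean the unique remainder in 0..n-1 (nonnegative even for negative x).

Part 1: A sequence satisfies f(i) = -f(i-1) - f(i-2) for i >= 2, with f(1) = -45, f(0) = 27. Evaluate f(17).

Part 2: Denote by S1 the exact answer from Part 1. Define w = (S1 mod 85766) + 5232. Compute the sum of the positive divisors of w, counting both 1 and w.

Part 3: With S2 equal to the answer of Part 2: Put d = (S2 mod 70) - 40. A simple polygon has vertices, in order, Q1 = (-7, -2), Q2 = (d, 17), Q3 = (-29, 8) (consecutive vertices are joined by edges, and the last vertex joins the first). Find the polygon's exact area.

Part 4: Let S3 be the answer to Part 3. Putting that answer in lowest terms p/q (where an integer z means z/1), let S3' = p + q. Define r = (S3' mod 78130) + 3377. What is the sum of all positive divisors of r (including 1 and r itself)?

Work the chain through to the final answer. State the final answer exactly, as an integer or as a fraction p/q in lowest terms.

Part 1: f(2) = -1*(-45) - 1*(27) = 18; iterating: f(2)=18, f(3)=27, f(4)=-45, f(5)=18, f(6)=27, f(7)=-45, f(8)=18, f(9)=27, f(10)=-45, f(11)=18, f(12)=27, f(13)=-45, f(14)=18, f(15)=27, f(16)=-45, f(17)=18; answer 18
Part 2: S1 = 18; w = 5250; 5250 = 2 * 3 * 5^3 * 7; sigma = (1 + 2) * (1 + 3) * (1 + 5 + 25 + 125) * (1 + 7) = 3 * 4 * 156 * 8 = 14976; answer 14976
Part 3: S2 = 14976; d = 26; cross terms: (-7*17 - 26*-2)=-67, (26*8 - -29*17)=701, (-29*-2 - -7*8)=114; twice the area = |748| = 748; area = 374; answer 374
Part 4: S3 = 374; threaded value p + q = 375; r = 3752; 3752 = 2^3 * 7 * 67; sigma = (1 + 2 + 4 + 8) * (1 + 7) * (1 + 67) = 15 * 8 * 68 = 8160; answer 8160

8160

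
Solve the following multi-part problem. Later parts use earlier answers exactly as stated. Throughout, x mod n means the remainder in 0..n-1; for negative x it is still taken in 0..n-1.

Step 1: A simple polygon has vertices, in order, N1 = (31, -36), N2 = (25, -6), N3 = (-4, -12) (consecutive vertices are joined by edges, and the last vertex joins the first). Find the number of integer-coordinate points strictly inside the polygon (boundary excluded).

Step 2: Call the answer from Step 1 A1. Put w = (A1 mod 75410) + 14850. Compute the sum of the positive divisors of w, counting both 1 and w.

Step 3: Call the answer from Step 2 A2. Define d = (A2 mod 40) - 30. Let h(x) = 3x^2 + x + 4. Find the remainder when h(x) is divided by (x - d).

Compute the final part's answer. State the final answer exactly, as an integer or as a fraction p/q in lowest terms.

Step 1: cross terms: (31*-6 - 25*-36)=714, (25*-12 - -4*-6)=-324, (-4*-36 - 31*-12)=516; twice the area = |906| = 906; area = 453; boundary points = 6 + 1 + 1 = 8; strictly interior points = area - boundary/2 + 1 = 450; answer 450
Step 2: A1 = 450; w = 15300; 15300 = 2^2 * 3^2 * 5^2 * 17; sigma = (1 + 2 + 4) * (1 + 3 + 9) * (1 + 5 + 25) * (1 + 17) = 7 * 13 * 31 * 18 = 50778; answer 50778
Step 3: A2 = 50778; d = -12; remainder = value at the root: 3*(-12)^2 + 1*(-12)^1 + 4 = (432) + (-12) + (4) = 424; answer 424

424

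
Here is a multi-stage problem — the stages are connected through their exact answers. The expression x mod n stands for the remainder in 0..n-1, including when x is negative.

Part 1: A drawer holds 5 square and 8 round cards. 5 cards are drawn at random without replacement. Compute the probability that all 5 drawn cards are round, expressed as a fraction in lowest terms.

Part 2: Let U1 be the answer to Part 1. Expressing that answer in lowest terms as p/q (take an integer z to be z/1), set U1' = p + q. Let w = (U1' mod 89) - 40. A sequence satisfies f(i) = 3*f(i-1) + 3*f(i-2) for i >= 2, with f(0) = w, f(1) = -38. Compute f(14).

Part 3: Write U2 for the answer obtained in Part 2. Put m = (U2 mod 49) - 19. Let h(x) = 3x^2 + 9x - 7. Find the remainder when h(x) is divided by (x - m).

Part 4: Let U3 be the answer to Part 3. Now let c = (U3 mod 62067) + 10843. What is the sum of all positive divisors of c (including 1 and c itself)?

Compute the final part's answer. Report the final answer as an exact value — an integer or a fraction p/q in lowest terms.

Part 1: total draws C(13,5) = 1287; favorable C(8,5) = 56; P = 56/1287; answer 56/1287
Part 2: U1 = 56/1287; threaded value p + q = 1343; w = -32; f(2) = 3*(-38) + 3*(-32) = -210; iterating: f(2)=-210, f(3)=-744, f(4)=-2862, f(5)=-10818, f(6)=-41040, f(7)=-155574, f(8)=-589842, f(9)=-2236248, f(10)=-8478270, f(11)=-32143554, f(12)=-121865472, f(13)=-462027078, f(14)=-1751677650; answer -1751677650
Part 3: U2 = -1751677650; m = 7; remainder = value at the root: 3*(7)^2 + 9*(7)^1 - 7 = (147) + (63) + (-7) = 203; answer 203
Part 4: U3 = 203; c = 11046; 11046 = 2 * 3 * 7 * 263; sigma = (1 + 2) * (1 + 3) * (1 + 7) * (1 + 263) = 3 * 4 * 8 * 264 = 25344; answer 25344

25344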